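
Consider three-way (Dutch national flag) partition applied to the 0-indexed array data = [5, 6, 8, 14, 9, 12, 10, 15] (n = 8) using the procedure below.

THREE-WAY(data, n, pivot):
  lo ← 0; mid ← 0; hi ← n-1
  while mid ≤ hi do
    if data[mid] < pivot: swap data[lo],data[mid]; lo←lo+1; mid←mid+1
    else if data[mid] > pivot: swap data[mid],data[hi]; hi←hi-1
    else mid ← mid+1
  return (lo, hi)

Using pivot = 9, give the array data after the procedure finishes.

[5, 6, 8, 9, 12, 10, 15, 14]

pivot = 9; lo=0, mid=0, hi=7
data[mid]=5<9: swap data[0],data[0]; lo=1,mid=1 → [5, 6, 8, 14, 9, 12, 10, 15]
data[mid]=6<9: swap data[1],data[1]; lo=2,mid=2 → [5, 6, 8, 14, 9, 12, 10, 15]
data[mid]=8<9: swap data[2],data[2]; lo=3,mid=3 → [5, 6, 8, 14, 9, 12, 10, 15]
data[mid]=14>9: swap data[3],data[7]; hi=6 → [5, 6, 8, 15, 9, 12, 10, 14]
data[mid]=15>9: swap data[3],data[6]; hi=5 → [5, 6, 8, 10, 9, 12, 15, 14]
data[mid]=10>9: swap data[3],data[5]; hi=4 → [5, 6, 8, 12, 9, 10, 15, 14]
data[mid]=12>9: swap data[3],data[4]; hi=3 → [5, 6, 8, 9, 12, 10, 15, 14]
data[mid]=9=9: mid=4
end: lo=3, hi=3; data = [5, 6, 8, 9, 12, 10, 15, 14]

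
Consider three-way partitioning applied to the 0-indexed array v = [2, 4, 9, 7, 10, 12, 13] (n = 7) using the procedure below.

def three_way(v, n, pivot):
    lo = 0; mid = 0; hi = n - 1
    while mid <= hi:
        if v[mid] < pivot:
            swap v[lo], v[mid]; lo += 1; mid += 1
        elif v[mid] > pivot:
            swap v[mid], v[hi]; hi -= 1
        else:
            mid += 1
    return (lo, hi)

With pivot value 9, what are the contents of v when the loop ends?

lo=0 mid=0 hi=6
2<9: swap(0,0), lo=1 mid=1 ⇒ [2, 4, 9, 7, 10, 12, 13]
4<9: swap(1,1), lo=2 mid=2 ⇒ [2, 4, 9, 7, 10, 12, 13]
9=9: mid=3
7<9: swap(2,3), lo=3 mid=4 ⇒ [2, 4, 7, 9, 10, 12, 13]
10>9: swap(4,6), hi=5 ⇒ [2, 4, 7, 9, 13, 12, 10]
13>9: swap(4,5), hi=4 ⇒ [2, 4, 7, 9, 12, 13, 10]
12>9: swap(4,4), hi=3 ⇒ [2, 4, 7, 9, 12, 13, 10]
done. lo=3 hi=3; v=[2, 4, 7, 9, 12, 13, 10]

[2, 4, 7, 9, 12, 13, 10]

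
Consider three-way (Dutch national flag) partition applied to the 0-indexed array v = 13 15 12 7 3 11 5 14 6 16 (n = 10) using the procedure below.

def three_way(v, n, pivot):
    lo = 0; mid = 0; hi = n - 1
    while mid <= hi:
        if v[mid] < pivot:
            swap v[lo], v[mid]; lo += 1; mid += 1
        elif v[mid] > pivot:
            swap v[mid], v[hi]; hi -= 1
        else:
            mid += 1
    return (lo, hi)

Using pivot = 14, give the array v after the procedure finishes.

13 6 12 7 3 11 5 14 16 15

pivot = 14; lo=0, mid=0, hi=9
v[mid]=13<14: swap v[0],v[0]; lo=1,mid=1 → 13 15 12 7 3 11 5 14 6 16
v[mid]=15>14: swap v[1],v[9]; hi=8 → 13 16 12 7 3 11 5 14 6 15
v[mid]=16>14: swap v[1],v[8]; hi=7 → 13 6 12 7 3 11 5 14 16 15
v[mid]=6<14: swap v[1],v[1]; lo=2,mid=2 → 13 6 12 7 3 11 5 14 16 15
v[mid]=12<14: swap v[2],v[2]; lo=3,mid=3 → 13 6 12 7 3 11 5 14 16 15
v[mid]=7<14: swap v[3],v[3]; lo=4,mid=4 → 13 6 12 7 3 11 5 14 16 15
v[mid]=3<14: swap v[4],v[4]; lo=5,mid=5 → 13 6 12 7 3 11 5 14 16 15
v[mid]=11<14: swap v[5],v[5]; lo=6,mid=6 → 13 6 12 7 3 11 5 14 16 15
v[mid]=5<14: swap v[6],v[6]; lo=7,mid=7 → 13 6 12 7 3 11 5 14 16 15
v[mid]=14=14: mid=8
end: lo=7, hi=7; v = 13 6 12 7 3 11 5 14 16 15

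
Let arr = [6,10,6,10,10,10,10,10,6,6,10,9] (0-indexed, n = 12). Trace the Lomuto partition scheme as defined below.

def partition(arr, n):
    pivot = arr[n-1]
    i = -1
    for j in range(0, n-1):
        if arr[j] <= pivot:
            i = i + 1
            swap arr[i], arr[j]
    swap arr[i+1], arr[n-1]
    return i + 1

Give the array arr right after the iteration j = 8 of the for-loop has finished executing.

[6,6,6,10,10,10,10,10,10,6,10,9]

pivot = arr[11] = 9; i = -1
j=0: arr[0]=6 ≤ 9 → i=0, swap arr[0],arr[0] (no change) → [6,10,6,10,10,10,10,10,6,6,10,9]
j=1: arr[1]=10 > 9 → no swap
j=2: arr[2]=6 ≤ 9 → i=1, swap arr[1],arr[2] → [6,6,10,10,10,10,10,10,6,6,10,9]
j=3: arr[3]=10 > 9 → no swap
j=4: arr[4]=10 > 9 → no swap
j=5: arr[5]=10 > 9 → no swap
j=6: arr[6]=10 > 9 → no swap
j=7: arr[7]=10 > 9 → no swap
j=8: arr[8]=6 ≤ 9 → i=2, swap arr[2],arr[8] → [6,6,6,10,10,10,10,10,10,6,10,9]
(after j=8) arr = [6,6,6,10,10,10,10,10,10,6,10,9]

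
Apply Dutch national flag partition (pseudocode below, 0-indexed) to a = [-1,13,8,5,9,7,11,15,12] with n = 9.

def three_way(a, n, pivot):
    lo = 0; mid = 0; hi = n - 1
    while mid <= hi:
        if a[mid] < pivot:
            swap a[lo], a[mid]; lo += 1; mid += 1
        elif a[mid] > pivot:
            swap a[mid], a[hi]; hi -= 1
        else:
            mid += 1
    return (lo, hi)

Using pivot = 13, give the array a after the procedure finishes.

lo=0 mid=0 hi=8
-1<13: swap(0,0), lo=1 mid=1 ⇒ [-1,13,8,5,9,7,11,15,12]
13=13: mid=2
8<13: swap(1,2), lo=2 mid=3 ⇒ [-1,8,13,5,9,7,11,15,12]
5<13: swap(2,3), lo=3 mid=4 ⇒ [-1,8,5,13,9,7,11,15,12]
9<13: swap(3,4), lo=4 mid=5 ⇒ [-1,8,5,9,13,7,11,15,12]
7<13: swap(4,5), lo=5 mid=6 ⇒ [-1,8,5,9,7,13,11,15,12]
11<13: swap(5,6), lo=6 mid=7 ⇒ [-1,8,5,9,7,11,13,15,12]
15>13: swap(7,8), hi=7 ⇒ [-1,8,5,9,7,11,13,12,15]
12<13: swap(6,7), lo=7 mid=8 ⇒ [-1,8,5,9,7,11,12,13,15]
done. lo=7 hi=7; a=[-1,8,5,9,7,11,12,13,15]

[-1,8,5,9,7,11,12,13,15]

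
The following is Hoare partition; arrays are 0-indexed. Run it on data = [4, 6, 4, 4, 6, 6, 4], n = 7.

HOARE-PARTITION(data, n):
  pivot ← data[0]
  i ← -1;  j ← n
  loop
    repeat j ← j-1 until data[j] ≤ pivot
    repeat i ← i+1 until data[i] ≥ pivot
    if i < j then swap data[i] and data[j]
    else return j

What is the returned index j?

2

pivot=4
j stops at 6 (4), i stops at 0 (4); swap ⇒ [4, 6, 4, 4, 6, 6, 4]
j stops at 3 (4), i stops at 1 (6); swap ⇒ [4, 4, 4, 6, 6, 6, 4]
j stops at 2, i stops at 2; i≥j ⇒ return 2. data=[4, 4, 4, 6, 6, 6, 4]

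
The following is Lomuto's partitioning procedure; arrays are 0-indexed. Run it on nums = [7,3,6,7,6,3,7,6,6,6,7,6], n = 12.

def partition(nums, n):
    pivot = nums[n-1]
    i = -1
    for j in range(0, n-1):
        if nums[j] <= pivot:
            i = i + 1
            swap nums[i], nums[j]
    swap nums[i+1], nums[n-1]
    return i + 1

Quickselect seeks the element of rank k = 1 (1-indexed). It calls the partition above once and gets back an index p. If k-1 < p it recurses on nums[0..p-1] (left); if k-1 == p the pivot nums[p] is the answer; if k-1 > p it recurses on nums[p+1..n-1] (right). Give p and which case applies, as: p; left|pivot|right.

pivot = nums[11] = 6; i = -1
j=0: nums[0]=7 > 6 → no swap
j=1: nums[1]=3 ≤ 6 → i=0, swap nums[0],nums[1] → [3,7,6,7,6,3,7,6,6,6,7,6]
j=2: nums[2]=6 ≤ 6 → i=1, swap nums[1],nums[2] → [3,6,7,7,6,3,7,6,6,6,7,6]
j=3: nums[3]=7 > 6 → no swap
j=4: nums[4]=6 ≤ 6 → i=2, swap nums[2],nums[4] → [3,6,6,7,7,3,7,6,6,6,7,6]
j=5: nums[5]=3 ≤ 6 → i=3, swap nums[3],nums[5] → [3,6,6,3,7,7,7,6,6,6,7,6]
j=6: nums[6]=7 > 6 → no swap
j=7: nums[7]=6 ≤ 6 → i=4, swap nums[4],nums[7] → [3,6,6,3,6,7,7,7,6,6,7,6]
j=8: nums[8]=6 ≤ 6 → i=5, swap nums[5],nums[8] → [3,6,6,3,6,6,7,7,7,6,7,6]
j=9: nums[9]=6 ≤ 6 → i=6, swap nums[6],nums[9] → [3,6,6,3,6,6,6,7,7,7,7,6]
j=10: nums[10]=7 > 6 → no swap
final swap nums[7],nums[11] → [3,6,6,3,6,6,6,6,7,7,7,7]; return 7
p = 7; k-1 = 0 < 7 ⇒ left

7; left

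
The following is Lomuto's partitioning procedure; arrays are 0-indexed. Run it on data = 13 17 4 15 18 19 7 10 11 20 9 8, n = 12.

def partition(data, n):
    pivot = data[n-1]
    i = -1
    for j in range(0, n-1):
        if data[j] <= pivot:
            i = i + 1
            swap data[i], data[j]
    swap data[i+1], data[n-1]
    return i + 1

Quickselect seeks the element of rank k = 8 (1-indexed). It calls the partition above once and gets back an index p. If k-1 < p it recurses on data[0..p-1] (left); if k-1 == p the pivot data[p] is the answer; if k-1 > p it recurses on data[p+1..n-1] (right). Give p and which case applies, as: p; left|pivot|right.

pivot=8, i=-1
j=0: 13>8, skip
j=1: 17>8, skip
j=2: 4≤8, i=0, swap(0,2) ⇒ 4 17 13 15 18 19 7 10 11 20 9 8
j=3: 15>8, skip
j=4: 18>8, skip
j=5: 19>8, skip
j=6: 7≤8, i=1, swap(1,6) ⇒ 4 7 13 15 18 19 17 10 11 20 9 8
j=7: 10>8, skip
j=8: 11>8, skip
j=9: 20>8, skip
j=10: 9>8, skip
swap(2,11) ⇒ 4 7 8 15 18 19 17 10 11 20 9 13; return 2
p = 2; k-1 = 7 > 2 ⇒ right

2; right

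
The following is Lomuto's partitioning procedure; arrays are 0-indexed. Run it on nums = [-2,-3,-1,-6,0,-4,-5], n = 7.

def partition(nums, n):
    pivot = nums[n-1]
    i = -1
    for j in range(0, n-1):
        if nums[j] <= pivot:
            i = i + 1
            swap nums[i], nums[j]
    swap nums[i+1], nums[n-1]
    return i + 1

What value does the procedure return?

1

pivot = nums[6] = -5; i = -1
j=0: nums[0]=-2 > -5 → no swap
j=1: nums[1]=-3 > -5 → no swap
j=2: nums[2]=-1 > -5 → no swap
j=3: nums[3]=-6 ≤ -5 → i=0, swap nums[0],nums[3] → [-6,-3,-1,-2,0,-4,-5]
j=4: nums[4]=0 > -5 → no swap
j=5: nums[5]=-4 > -5 → no swap
final swap nums[1],nums[6] → [-6,-5,-1,-2,0,-4,-3]; return 1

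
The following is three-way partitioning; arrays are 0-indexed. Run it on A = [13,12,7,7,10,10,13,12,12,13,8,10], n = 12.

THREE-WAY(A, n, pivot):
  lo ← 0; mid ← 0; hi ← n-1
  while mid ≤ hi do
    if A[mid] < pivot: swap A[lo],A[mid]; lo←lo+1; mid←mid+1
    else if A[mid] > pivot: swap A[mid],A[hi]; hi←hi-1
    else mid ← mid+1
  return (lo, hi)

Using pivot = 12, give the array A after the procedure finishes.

[10,7,7,10,10,8,12,12,12,13,13,13]

pivot = 12; lo=0, mid=0, hi=11
A[mid]=13>12: swap A[0],A[11]; hi=10 → [10,12,7,7,10,10,13,12,12,13,8,13]
A[mid]=10<12: swap A[0],A[0]; lo=1,mid=1 → [10,12,7,7,10,10,13,12,12,13,8,13]
A[mid]=12=12: mid=2
A[mid]=7<12: swap A[1],A[2]; lo=2,mid=3 → [10,7,12,7,10,10,13,12,12,13,8,13]
A[mid]=7<12: swap A[2],A[3]; lo=3,mid=4 → [10,7,7,12,10,10,13,12,12,13,8,13]
A[mid]=10<12: swap A[3],A[4]; lo=4,mid=5 → [10,7,7,10,12,10,13,12,12,13,8,13]
A[mid]=10<12: swap A[4],A[5]; lo=5,mid=6 → [10,7,7,10,10,12,13,12,12,13,8,13]
A[mid]=13>12: swap A[6],A[10]; hi=9 → [10,7,7,10,10,12,8,12,12,13,13,13]
A[mid]=8<12: swap A[5],A[6]; lo=6,mid=7 → [10,7,7,10,10,8,12,12,12,13,13,13]
A[mid]=12=12: mid=8
A[mid]=12=12: mid=9
A[mid]=13>12: swap A[9],A[9]; hi=8 → [10,7,7,10,10,8,12,12,12,13,13,13]
end: lo=6, hi=8; A = [10,7,7,10,10,8,12,12,12,13,13,13]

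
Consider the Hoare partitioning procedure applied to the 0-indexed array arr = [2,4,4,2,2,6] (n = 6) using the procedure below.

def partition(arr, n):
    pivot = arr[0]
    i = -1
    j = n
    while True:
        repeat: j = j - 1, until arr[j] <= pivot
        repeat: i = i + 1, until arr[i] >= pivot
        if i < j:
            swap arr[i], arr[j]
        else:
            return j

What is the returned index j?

pivot=2
j stops at 4 (2), i stops at 0 (2); swap ⇒ [2,4,4,2,2,6]
j stops at 3 (2), i stops at 1 (4); swap ⇒ [2,2,4,4,2,6]
j stops at 1, i stops at 2; i≥j ⇒ return 1. arr=[2,2,4,4,2,6]

1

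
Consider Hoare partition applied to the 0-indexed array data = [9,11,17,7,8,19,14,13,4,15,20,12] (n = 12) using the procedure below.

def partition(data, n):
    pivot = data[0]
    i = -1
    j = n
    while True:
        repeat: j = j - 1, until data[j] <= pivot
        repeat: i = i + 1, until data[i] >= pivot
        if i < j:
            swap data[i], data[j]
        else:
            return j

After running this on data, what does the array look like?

[4,8,7,17,11,19,14,13,9,15,20,12]

pivot = data[0] = 9; i = -1, j = 12
j→8 (data[8]=4≤9), i→0 (data[0]=9≥9); i<j, swap → [4,11,17,7,8,19,14,13,9,15,20,12]
j→4 (data[4]=8≤9), i→1 (data[1]=11≥9); i<j, swap → [4,8,17,7,11,19,14,13,9,15,20,12]
j→3 (data[3]=7≤9), i→2 (data[2]=17≥9); i<j, swap → [4,8,7,17,11,19,14,13,9,15,20,12]
j→2, i→3; i≥j, return j=2. data = [4,8,7,17,11,19,14,13,9,15,20,12]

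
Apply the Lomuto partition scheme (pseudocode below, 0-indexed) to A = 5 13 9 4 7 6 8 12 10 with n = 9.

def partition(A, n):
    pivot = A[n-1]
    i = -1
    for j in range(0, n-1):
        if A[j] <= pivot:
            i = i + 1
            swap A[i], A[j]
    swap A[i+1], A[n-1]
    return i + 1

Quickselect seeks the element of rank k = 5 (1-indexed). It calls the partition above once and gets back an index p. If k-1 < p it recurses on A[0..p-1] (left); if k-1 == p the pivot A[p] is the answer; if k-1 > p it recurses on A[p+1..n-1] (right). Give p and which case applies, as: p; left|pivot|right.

pivot = A[8] = 10; i = -1
j=0: A[0]=5 ≤ 10 → i=0, swap A[0],A[0] (no change) → 5 13 9 4 7 6 8 12 10
j=1: A[1]=13 > 10 → no swap
j=2: A[2]=9 ≤ 10 → i=1, swap A[1],A[2] → 5 9 13 4 7 6 8 12 10
j=3: A[3]=4 ≤ 10 → i=2, swap A[2],A[3] → 5 9 4 13 7 6 8 12 10
j=4: A[4]=7 ≤ 10 → i=3, swap A[3],A[4] → 5 9 4 7 13 6 8 12 10
j=5: A[5]=6 ≤ 10 → i=4, swap A[4],A[5] → 5 9 4 7 6 13 8 12 10
j=6: A[6]=8 ≤ 10 → i=5, swap A[5],A[6] → 5 9 4 7 6 8 13 12 10
j=7: A[7]=12 > 10 → no swap
final swap A[6],A[8] → 5 9 4 7 6 8 10 12 13; return 6
p = 6; k-1 = 4 < 6 ⇒ left

6; left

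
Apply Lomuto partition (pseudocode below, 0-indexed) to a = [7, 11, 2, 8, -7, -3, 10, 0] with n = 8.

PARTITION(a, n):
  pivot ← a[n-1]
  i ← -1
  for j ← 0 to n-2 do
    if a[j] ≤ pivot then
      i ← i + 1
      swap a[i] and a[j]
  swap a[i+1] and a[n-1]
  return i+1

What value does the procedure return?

pivot=0, i=-1
j=0: 7>0, skip
j=1: 11>0, skip
j=2: 2>0, skip
j=3: 8>0, skip
j=4: -7≤0, i=0, swap(0,4) ⇒ [-7, 11, 2, 8, 7, -3, 10, 0]
j=5: -3≤0, i=1, swap(1,5) ⇒ [-7, -3, 2, 8, 7, 11, 10, 0]
j=6: 10>0, skip
swap(2,7) ⇒ [-7, -3, 0, 8, 7, 11, 10, 2]; return 2

2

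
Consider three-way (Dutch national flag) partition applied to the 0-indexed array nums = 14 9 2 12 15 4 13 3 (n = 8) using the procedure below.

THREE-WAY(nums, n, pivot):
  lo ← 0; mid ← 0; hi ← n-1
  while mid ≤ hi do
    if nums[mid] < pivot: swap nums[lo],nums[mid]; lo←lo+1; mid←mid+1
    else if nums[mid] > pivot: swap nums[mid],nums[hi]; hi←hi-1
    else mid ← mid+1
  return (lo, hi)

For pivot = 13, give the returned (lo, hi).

pivot = 13; lo=0, mid=0, hi=7
nums[mid]=14>13: swap nums[0],nums[7]; hi=6 → 3 9 2 12 15 4 13 14
nums[mid]=3<13: swap nums[0],nums[0]; lo=1,mid=1 → 3 9 2 12 15 4 13 14
nums[mid]=9<13: swap nums[1],nums[1]; lo=2,mid=2 → 3 9 2 12 15 4 13 14
nums[mid]=2<13: swap nums[2],nums[2]; lo=3,mid=3 → 3 9 2 12 15 4 13 14
nums[mid]=12<13: swap nums[3],nums[3]; lo=4,mid=4 → 3 9 2 12 15 4 13 14
nums[mid]=15>13: swap nums[4],nums[6]; hi=5 → 3 9 2 12 13 4 15 14
nums[mid]=13=13: mid=5
nums[mid]=4<13: swap nums[4],nums[5]; lo=5,mid=6 → 3 9 2 12 4 13 15 14
end: lo=5, hi=5; nums = 3 9 2 12 4 13 15 14

(5, 5)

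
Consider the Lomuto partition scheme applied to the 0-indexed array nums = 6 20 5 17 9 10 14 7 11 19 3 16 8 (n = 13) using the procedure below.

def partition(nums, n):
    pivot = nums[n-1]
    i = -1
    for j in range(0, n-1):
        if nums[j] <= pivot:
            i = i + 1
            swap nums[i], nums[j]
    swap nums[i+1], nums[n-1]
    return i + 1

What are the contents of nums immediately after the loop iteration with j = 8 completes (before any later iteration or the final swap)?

pivot = nums[12] = 8; i = -1
j=0: nums[0]=6 ≤ 8 → i=0, swap nums[0],nums[0] (no change) → 6 20 5 17 9 10 14 7 11 19 3 16 8
j=1: nums[1]=20 > 8 → no swap
j=2: nums[2]=5 ≤ 8 → i=1, swap nums[1],nums[2] → 6 5 20 17 9 10 14 7 11 19 3 16 8
j=3: nums[3]=17 > 8 → no swap
j=4: nums[4]=9 > 8 → no swap
j=5: nums[5]=10 > 8 → no swap
j=6: nums[6]=14 > 8 → no swap
j=7: nums[7]=7 ≤ 8 → i=2, swap nums[2],nums[7] → 6 5 7 17 9 10 14 20 11 19 3 16 8
j=8: nums[8]=11 > 8 → no swap
(after j=8) nums = 6 5 7 17 9 10 14 20 11 19 3 16 8

6 5 7 17 9 10 14 20 11 19 3 16 8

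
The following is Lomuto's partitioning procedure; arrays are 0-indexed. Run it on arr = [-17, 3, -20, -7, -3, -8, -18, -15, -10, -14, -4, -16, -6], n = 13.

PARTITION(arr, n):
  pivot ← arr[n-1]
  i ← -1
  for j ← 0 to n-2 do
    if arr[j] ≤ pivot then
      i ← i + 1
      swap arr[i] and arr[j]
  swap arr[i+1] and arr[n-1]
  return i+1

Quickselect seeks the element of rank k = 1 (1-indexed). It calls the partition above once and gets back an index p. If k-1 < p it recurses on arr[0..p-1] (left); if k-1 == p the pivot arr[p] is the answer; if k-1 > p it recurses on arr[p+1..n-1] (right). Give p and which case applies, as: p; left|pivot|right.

9; left

pivot=-6, i=-1
j=0: -17≤-6, i=0, swap(0,0) ⇒ [-17, 3, -20, -7, -3, -8, -18, -15, -10, -14, -4, -16, -6]
j=1: 3>-6, skip
j=2: -20≤-6, i=1, swap(1,2) ⇒ [-17, -20, 3, -7, -3, -8, -18, -15, -10, -14, -4, -16, -6]
j=3: -7≤-6, i=2, swap(2,3) ⇒ [-17, -20, -7, 3, -3, -8, -18, -15, -10, -14, -4, -16, -6]
j=4: -3>-6, skip
j=5: -8≤-6, i=3, swap(3,5) ⇒ [-17, -20, -7, -8, -3, 3, -18, -15, -10, -14, -4, -16, -6]
j=6: -18≤-6, i=4, swap(4,6) ⇒ [-17, -20, -7, -8, -18, 3, -3, -15, -10, -14, -4, -16, -6]
j=7: -15≤-6, i=5, swap(5,7) ⇒ [-17, -20, -7, -8, -18, -15, -3, 3, -10, -14, -4, -16, -6]
j=8: -10≤-6, i=6, swap(6,8) ⇒ [-17, -20, -7, -8, -18, -15, -10, 3, -3, -14, -4, -16, -6]
j=9: -14≤-6, i=7, swap(7,9) ⇒ [-17, -20, -7, -8, -18, -15, -10, -14, -3, 3, -4, -16, -6]
j=10: -4>-6, skip
j=11: -16≤-6, i=8, swap(8,11) ⇒ [-17, -20, -7, -8, -18, -15, -10, -14, -16, 3, -4, -3, -6]
swap(9,12) ⇒ [-17, -20, -7, -8, -18, -15, -10, -14, -16, -6, -4, -3, 3]; return 9
p = 9; k-1 = 0 < 9 ⇒ left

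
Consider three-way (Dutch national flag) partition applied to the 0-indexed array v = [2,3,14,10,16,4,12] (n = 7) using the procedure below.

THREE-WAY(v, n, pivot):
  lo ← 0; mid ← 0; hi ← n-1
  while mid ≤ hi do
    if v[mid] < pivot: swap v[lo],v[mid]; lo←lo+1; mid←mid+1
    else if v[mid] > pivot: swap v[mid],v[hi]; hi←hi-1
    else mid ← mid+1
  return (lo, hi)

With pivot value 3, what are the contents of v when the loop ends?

[2,3,10,16,4,12,14]

lo=0 mid=0 hi=6
2<3: swap(0,0), lo=1 mid=1 ⇒ [2,3,14,10,16,4,12]
3=3: mid=2
14>3: swap(2,6), hi=5 ⇒ [2,3,12,10,16,4,14]
12>3: swap(2,5), hi=4 ⇒ [2,3,4,10,16,12,14]
4>3: swap(2,4), hi=3 ⇒ [2,3,16,10,4,12,14]
16>3: swap(2,3), hi=2 ⇒ [2,3,10,16,4,12,14]
10>3: swap(2,2), hi=1 ⇒ [2,3,10,16,4,12,14]
done. lo=1 hi=1; v=[2,3,10,16,4,12,14]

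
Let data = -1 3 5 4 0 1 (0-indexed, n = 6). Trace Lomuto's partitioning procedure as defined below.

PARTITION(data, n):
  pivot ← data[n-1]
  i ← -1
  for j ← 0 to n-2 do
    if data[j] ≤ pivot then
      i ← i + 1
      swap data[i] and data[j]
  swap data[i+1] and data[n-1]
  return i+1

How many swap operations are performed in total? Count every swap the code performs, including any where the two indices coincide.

3

pivot=1, i=-1
j=0: -1≤1, i=0, swap(0,0) ⇒ -1 3 5 4 0 1
j=1: 3>1, skip
j=2: 5>1, skip
j=3: 4>1, skip
j=4: 0≤1, i=1, swap(1,4) ⇒ -1 0 5 4 3 1
swap(2,5) ⇒ -1 0 1 4 3 5; return 2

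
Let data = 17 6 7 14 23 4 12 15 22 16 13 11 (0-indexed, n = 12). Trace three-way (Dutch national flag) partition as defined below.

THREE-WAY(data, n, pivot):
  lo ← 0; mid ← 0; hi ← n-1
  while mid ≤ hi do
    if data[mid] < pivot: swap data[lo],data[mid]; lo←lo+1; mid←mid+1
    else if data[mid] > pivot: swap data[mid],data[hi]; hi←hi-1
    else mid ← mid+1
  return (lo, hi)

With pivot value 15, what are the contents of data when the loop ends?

11 6 7 14 13 4 12 15 16 22 23 17

lo=0 mid=0 hi=11
17>15: swap(0,11), hi=10 ⇒ 11 6 7 14 23 4 12 15 22 16 13 17
11<15: swap(0,0), lo=1 mid=1 ⇒ 11 6 7 14 23 4 12 15 22 16 13 17
6<15: swap(1,1), lo=2 mid=2 ⇒ 11 6 7 14 23 4 12 15 22 16 13 17
7<15: swap(2,2), lo=3 mid=3 ⇒ 11 6 7 14 23 4 12 15 22 16 13 17
14<15: swap(3,3), lo=4 mid=4 ⇒ 11 6 7 14 23 4 12 15 22 16 13 17
23>15: swap(4,10), hi=9 ⇒ 11 6 7 14 13 4 12 15 22 16 23 17
13<15: swap(4,4), lo=5 mid=5 ⇒ 11 6 7 14 13 4 12 15 22 16 23 17
4<15: swap(5,5), lo=6 mid=6 ⇒ 11 6 7 14 13 4 12 15 22 16 23 17
12<15: swap(6,6), lo=7 mid=7 ⇒ 11 6 7 14 13 4 12 15 22 16 23 17
15=15: mid=8
22>15: swap(8,9), hi=8 ⇒ 11 6 7 14 13 4 12 15 16 22 23 17
16>15: swap(8,8), hi=7 ⇒ 11 6 7 14 13 4 12 15 16 22 23 17
done. lo=7 hi=7; data=11 6 7 14 13 4 12 15 16 22 23 17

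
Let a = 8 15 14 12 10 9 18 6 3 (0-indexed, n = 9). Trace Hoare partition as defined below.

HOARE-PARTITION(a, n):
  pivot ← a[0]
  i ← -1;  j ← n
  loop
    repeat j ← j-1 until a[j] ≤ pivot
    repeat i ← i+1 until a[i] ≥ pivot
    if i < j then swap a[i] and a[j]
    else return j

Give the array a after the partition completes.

pivot = a[0] = 8; i = -1, j = 9
j→8 (a[8]=3≤8), i→0 (a[0]=8≥8); i<j, swap → 3 15 14 12 10 9 18 6 8
j→7 (a[7]=6≤8), i→1 (a[1]=15≥8); i<j, swap → 3 6 14 12 10 9 18 15 8
j→1, i→2; i≥j, return j=1. a = 3 6 14 12 10 9 18 15 8

3 6 14 12 10 9 18 15 8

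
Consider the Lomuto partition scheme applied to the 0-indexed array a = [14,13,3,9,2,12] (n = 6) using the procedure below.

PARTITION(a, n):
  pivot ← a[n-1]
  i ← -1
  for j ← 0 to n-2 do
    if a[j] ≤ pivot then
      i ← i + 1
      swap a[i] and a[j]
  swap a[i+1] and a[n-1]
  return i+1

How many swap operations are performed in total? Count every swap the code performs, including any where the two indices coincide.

pivot=12, i=-1
j=0: 14>12, skip
j=1: 13>12, skip
j=2: 3≤12, i=0, swap(0,2) ⇒ [3,13,14,9,2,12]
j=3: 9≤12, i=1, swap(1,3) ⇒ [3,9,14,13,2,12]
j=4: 2≤12, i=2, swap(2,4) ⇒ [3,9,2,13,14,12]
swap(3,5) ⇒ [3,9,2,12,14,13]; return 3

4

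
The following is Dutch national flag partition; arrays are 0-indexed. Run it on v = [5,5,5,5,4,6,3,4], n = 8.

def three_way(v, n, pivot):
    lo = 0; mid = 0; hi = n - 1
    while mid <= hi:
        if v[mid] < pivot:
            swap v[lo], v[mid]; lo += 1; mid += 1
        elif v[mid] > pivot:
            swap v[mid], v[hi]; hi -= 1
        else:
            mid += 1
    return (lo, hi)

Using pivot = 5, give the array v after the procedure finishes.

lo=0 mid=0 hi=7
5=5: mid=1
5=5: mid=2
5=5: mid=3
5=5: mid=4
4<5: swap(0,4), lo=1 mid=5 ⇒ [4,5,5,5,5,6,3,4]
6>5: swap(5,7), hi=6 ⇒ [4,5,5,5,5,4,3,6]
4<5: swap(1,5), lo=2 mid=6 ⇒ [4,4,5,5,5,5,3,6]
3<5: swap(2,6), lo=3 mid=7 ⇒ [4,4,3,5,5,5,5,6]
done. lo=3 hi=6; v=[4,4,3,5,5,5,5,6]

[4,4,3,5,5,5,5,6]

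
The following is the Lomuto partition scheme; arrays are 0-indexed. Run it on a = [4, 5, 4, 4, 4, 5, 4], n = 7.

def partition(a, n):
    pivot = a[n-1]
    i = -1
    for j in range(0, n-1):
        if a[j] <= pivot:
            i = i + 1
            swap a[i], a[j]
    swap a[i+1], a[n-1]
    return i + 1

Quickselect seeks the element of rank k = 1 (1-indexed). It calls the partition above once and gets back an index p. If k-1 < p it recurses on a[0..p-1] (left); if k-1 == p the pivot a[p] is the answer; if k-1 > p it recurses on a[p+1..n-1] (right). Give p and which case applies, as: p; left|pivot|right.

4; left

pivot = a[6] = 4; i = -1
j=0: a[0]=4 ≤ 4 → i=0, swap a[0],a[0] (no change) → [4, 5, 4, 4, 4, 5, 4]
j=1: a[1]=5 > 4 → no swap
j=2: a[2]=4 ≤ 4 → i=1, swap a[1],a[2] → [4, 4, 5, 4, 4, 5, 4]
j=3: a[3]=4 ≤ 4 → i=2, swap a[2],a[3] → [4, 4, 4, 5, 4, 5, 4]
j=4: a[4]=4 ≤ 4 → i=3, swap a[3],a[4] → [4, 4, 4, 4, 5, 5, 4]
j=5: a[5]=5 > 4 → no swap
final swap a[4],a[6] → [4, 4, 4, 4, 4, 5, 5]; return 4
p = 4; k-1 = 0 < 4 ⇒ left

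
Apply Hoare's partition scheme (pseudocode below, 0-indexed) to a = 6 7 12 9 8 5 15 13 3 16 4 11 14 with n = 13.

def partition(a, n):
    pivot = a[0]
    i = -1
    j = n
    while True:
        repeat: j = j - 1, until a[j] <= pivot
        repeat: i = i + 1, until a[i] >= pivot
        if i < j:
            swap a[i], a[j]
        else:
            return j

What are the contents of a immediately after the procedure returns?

4 3 5 9 8 12 15 13 7 16 6 11 14

pivot = a[0] = 6; i = -1, j = 13
j→10 (a[10]=4≤6), i→0 (a[0]=6≥6); i<j, swap → 4 7 12 9 8 5 15 13 3 16 6 11 14
j→8 (a[8]=3≤6), i→1 (a[1]=7≥6); i<j, swap → 4 3 12 9 8 5 15 13 7 16 6 11 14
j→5 (a[5]=5≤6), i→2 (a[2]=12≥6); i<j, swap → 4 3 5 9 8 12 15 13 7 16 6 11 14
j→2, i→3; i≥j, return j=2. a = 4 3 5 9 8 12 15 13 7 16 6 11 14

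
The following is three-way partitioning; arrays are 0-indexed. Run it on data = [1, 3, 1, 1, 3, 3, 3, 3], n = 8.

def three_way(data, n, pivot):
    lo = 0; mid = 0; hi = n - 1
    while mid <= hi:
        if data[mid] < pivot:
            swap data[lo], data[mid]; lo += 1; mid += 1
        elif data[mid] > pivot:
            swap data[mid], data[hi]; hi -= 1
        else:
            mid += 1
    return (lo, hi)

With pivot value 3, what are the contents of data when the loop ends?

pivot = 3; lo=0, mid=0, hi=7
data[mid]=1<3: swap data[0],data[0]; lo=1,mid=1 → [1, 3, 1, 1, 3, 3, 3, 3]
data[mid]=3=3: mid=2
data[mid]=1<3: swap data[1],data[2]; lo=2,mid=3 → [1, 1, 3, 1, 3, 3, 3, 3]
data[mid]=1<3: swap data[2],data[3]; lo=3,mid=4 → [1, 1, 1, 3, 3, 3, 3, 3]
data[mid]=3=3: mid=5
data[mid]=3=3: mid=6
data[mid]=3=3: mid=7
data[mid]=3=3: mid=8
end: lo=3, hi=7; data = [1, 1, 1, 3, 3, 3, 3, 3]

[1, 1, 1, 3, 3, 3, 3, 3]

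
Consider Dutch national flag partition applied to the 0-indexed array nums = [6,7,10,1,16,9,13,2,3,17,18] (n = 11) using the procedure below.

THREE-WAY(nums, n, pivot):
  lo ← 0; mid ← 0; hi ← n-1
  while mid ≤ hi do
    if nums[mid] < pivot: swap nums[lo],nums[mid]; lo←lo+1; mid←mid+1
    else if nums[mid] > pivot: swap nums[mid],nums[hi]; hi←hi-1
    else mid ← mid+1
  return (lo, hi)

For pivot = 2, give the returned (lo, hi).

(1, 1)

pivot = 2; lo=0, mid=0, hi=10
nums[mid]=6>2: swap nums[0],nums[10]; hi=9 → [18,7,10,1,16,9,13,2,3,17,6]
nums[mid]=18>2: swap nums[0],nums[9]; hi=8 → [17,7,10,1,16,9,13,2,3,18,6]
nums[mid]=17>2: swap nums[0],nums[8]; hi=7 → [3,7,10,1,16,9,13,2,17,18,6]
nums[mid]=3>2: swap nums[0],nums[7]; hi=6 → [2,7,10,1,16,9,13,3,17,18,6]
nums[mid]=2=2: mid=1
nums[mid]=7>2: swap nums[1],nums[6]; hi=5 → [2,13,10,1,16,9,7,3,17,18,6]
nums[mid]=13>2: swap nums[1],nums[5]; hi=4 → [2,9,10,1,16,13,7,3,17,18,6]
nums[mid]=9>2: swap nums[1],nums[4]; hi=3 → [2,16,10,1,9,13,7,3,17,18,6]
nums[mid]=16>2: swap nums[1],nums[3]; hi=2 → [2,1,10,16,9,13,7,3,17,18,6]
nums[mid]=1<2: swap nums[0],nums[1]; lo=1,mid=2 → [1,2,10,16,9,13,7,3,17,18,6]
nums[mid]=10>2: swap nums[2],nums[2]; hi=1 → [1,2,10,16,9,13,7,3,17,18,6]
end: lo=1, hi=1; nums = [1,2,10,16,9,13,7,3,17,18,6]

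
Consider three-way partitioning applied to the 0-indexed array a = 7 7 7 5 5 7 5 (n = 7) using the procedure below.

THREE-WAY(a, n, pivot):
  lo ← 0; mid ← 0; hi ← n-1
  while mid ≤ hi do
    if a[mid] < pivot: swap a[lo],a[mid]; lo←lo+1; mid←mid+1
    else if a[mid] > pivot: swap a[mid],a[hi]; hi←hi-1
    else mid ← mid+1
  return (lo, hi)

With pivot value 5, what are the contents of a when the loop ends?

pivot = 5; lo=0, mid=0, hi=6
a[mid]=7>5: swap a[0],a[6]; hi=5 → 5 7 7 5 5 7 7
a[mid]=5=5: mid=1
a[mid]=7>5: swap a[1],a[5]; hi=4 → 5 7 7 5 5 7 7
a[mid]=7>5: swap a[1],a[4]; hi=3 → 5 5 7 5 7 7 7
a[mid]=5=5: mid=2
a[mid]=7>5: swap a[2],a[3]; hi=2 → 5 5 5 7 7 7 7
a[mid]=5=5: mid=3
end: lo=0, hi=2; a = 5 5 5 7 7 7 7

5 5 5 7 7 7 7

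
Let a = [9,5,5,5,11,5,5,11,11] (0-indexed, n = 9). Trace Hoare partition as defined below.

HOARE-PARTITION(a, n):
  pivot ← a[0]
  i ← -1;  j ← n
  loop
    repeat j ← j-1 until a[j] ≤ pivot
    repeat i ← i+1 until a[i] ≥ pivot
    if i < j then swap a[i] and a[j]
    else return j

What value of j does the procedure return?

4

pivot = a[0] = 9; i = -1, j = 9
j→6 (a[6]=5≤9), i→0 (a[0]=9≥9); i<j, swap → [5,5,5,5,11,5,9,11,11]
j→5 (a[5]=5≤9), i→4 (a[4]=11≥9); i<j, swap → [5,5,5,5,5,11,9,11,11]
j→4, i→5; i≥j, return j=4. a = [5,5,5,5,5,11,9,11,11]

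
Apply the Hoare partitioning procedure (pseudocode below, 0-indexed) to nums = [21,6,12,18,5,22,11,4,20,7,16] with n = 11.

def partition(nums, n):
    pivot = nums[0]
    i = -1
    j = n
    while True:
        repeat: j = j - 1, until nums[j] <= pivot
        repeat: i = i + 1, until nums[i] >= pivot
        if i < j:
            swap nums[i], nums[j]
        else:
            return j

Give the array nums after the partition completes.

[16,6,12,18,5,7,11,4,20,22,21]

pivot = nums[0] = 21; i = -1, j = 11
j→10 (nums[10]=16≤21), i→0 (nums[0]=21≥21); i<j, swap → [16,6,12,18,5,22,11,4,20,7,21]
j→9 (nums[9]=7≤21), i→5 (nums[5]=22≥21); i<j, swap → [16,6,12,18,5,7,11,4,20,22,21]
j→8, i→9; i≥j, return j=8. nums = [16,6,12,18,5,7,11,4,20,22,21]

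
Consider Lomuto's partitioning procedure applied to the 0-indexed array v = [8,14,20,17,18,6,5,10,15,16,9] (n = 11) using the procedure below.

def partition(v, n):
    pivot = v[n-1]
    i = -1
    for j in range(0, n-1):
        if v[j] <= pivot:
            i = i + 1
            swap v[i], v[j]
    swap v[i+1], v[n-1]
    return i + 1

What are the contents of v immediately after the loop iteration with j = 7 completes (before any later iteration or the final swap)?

pivot=9, i=-1
j=0: 8≤9, i=0, swap(0,0) ⇒ [8,14,20,17,18,6,5,10,15,16,9]
j=1: 14>9, skip
j=2: 20>9, skip
j=3: 17>9, skip
j=4: 18>9, skip
j=5: 6≤9, i=1, swap(1,5) ⇒ [8,6,20,17,18,14,5,10,15,16,9]
j=6: 5≤9, i=2, swap(2,6) ⇒ [8,6,5,17,18,14,20,10,15,16,9]
j=7: 10>9, skip
(after j=7) v = [8,6,5,17,18,14,20,10,15,16,9]

[8,6,5,17,18,14,20,10,15,16,9]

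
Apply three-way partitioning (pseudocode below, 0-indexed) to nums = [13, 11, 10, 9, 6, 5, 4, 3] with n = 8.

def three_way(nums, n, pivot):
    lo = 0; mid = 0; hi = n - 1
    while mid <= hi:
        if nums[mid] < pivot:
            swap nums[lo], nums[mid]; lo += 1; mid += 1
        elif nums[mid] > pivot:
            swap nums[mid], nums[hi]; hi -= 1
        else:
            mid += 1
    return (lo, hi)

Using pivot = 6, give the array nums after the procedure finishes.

[3, 4, 5, 6, 9, 10, 11, 13]

pivot = 6; lo=0, mid=0, hi=7
nums[mid]=13>6: swap nums[0],nums[7]; hi=6 → [3, 11, 10, 9, 6, 5, 4, 13]
nums[mid]=3<6: swap nums[0],nums[0]; lo=1,mid=1 → [3, 11, 10, 9, 6, 5, 4, 13]
nums[mid]=11>6: swap nums[1],nums[6]; hi=5 → [3, 4, 10, 9, 6, 5, 11, 13]
nums[mid]=4<6: swap nums[1],nums[1]; lo=2,mid=2 → [3, 4, 10, 9, 6, 5, 11, 13]
nums[mid]=10>6: swap nums[2],nums[5]; hi=4 → [3, 4, 5, 9, 6, 10, 11, 13]
nums[mid]=5<6: swap nums[2],nums[2]; lo=3,mid=3 → [3, 4, 5, 9, 6, 10, 11, 13]
nums[mid]=9>6: swap nums[3],nums[4]; hi=3 → [3, 4, 5, 6, 9, 10, 11, 13]
nums[mid]=6=6: mid=4
end: lo=3, hi=3; nums = [3, 4, 5, 6, 9, 10, 11, 13]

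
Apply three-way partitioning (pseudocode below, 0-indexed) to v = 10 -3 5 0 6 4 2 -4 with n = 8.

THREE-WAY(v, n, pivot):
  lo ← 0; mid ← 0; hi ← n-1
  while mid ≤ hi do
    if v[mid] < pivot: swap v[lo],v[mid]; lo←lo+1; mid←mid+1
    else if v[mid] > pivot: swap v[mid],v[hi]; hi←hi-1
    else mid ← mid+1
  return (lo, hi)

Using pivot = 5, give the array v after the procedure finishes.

-4 -3 0 2 4 5 6 10

lo=0 mid=0 hi=7
10>5: swap(0,7), hi=6 ⇒ -4 -3 5 0 6 4 2 10
-4<5: swap(0,0), lo=1 mid=1 ⇒ -4 -3 5 0 6 4 2 10
-3<5: swap(1,1), lo=2 mid=2 ⇒ -4 -3 5 0 6 4 2 10
5=5: mid=3
0<5: swap(2,3), lo=3 mid=4 ⇒ -4 -3 0 5 6 4 2 10
6>5: swap(4,6), hi=5 ⇒ -4 -3 0 5 2 4 6 10
2<5: swap(3,4), lo=4 mid=5 ⇒ -4 -3 0 2 5 4 6 10
4<5: swap(4,5), lo=5 mid=6 ⇒ -4 -3 0 2 4 5 6 10
done. lo=5 hi=5; v=-4 -3 0 2 4 5 6 10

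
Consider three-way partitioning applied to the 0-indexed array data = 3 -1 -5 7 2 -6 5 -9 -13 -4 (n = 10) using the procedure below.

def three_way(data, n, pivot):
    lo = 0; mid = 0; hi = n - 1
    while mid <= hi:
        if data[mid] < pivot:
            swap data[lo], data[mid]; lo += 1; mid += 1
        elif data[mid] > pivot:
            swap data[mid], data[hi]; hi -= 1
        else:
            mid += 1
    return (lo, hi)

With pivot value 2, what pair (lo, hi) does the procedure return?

lo=0 mid=0 hi=9
3>2: swap(0,9), hi=8 ⇒ -4 -1 -5 7 2 -6 5 -9 -13 3
-4<2: swap(0,0), lo=1 mid=1 ⇒ -4 -1 -5 7 2 -6 5 -9 -13 3
-1<2: swap(1,1), lo=2 mid=2 ⇒ -4 -1 -5 7 2 -6 5 -9 -13 3
-5<2: swap(2,2), lo=3 mid=3 ⇒ -4 -1 -5 7 2 -6 5 -9 -13 3
7>2: swap(3,8), hi=7 ⇒ -4 -1 -5 -13 2 -6 5 -9 7 3
-13<2: swap(3,3), lo=4 mid=4 ⇒ -4 -1 -5 -13 2 -6 5 -9 7 3
2=2: mid=5
-6<2: swap(4,5), lo=5 mid=6 ⇒ -4 -1 -5 -13 -6 2 5 -9 7 3
5>2: swap(6,7), hi=6 ⇒ -4 -1 -5 -13 -6 2 -9 5 7 3
-9<2: swap(5,6), lo=6 mid=7 ⇒ -4 -1 -5 -13 -6 -9 2 5 7 3
done. lo=6 hi=6; data=-4 -1 -5 -13 -6 -9 2 5 7 3

(6, 6)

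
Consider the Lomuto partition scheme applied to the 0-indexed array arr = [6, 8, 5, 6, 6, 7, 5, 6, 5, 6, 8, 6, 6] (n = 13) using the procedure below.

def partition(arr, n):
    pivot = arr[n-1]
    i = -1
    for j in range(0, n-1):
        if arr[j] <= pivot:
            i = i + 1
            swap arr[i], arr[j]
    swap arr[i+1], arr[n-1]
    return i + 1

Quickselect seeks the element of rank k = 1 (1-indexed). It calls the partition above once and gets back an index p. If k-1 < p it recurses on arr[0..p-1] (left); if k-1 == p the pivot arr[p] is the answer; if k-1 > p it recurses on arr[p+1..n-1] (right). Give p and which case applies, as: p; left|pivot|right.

9; left

pivot=6, i=-1
j=0: 6≤6, i=0, swap(0,0) ⇒ [6, 8, 5, 6, 6, 7, 5, 6, 5, 6, 8, 6, 6]
j=1: 8>6, skip
j=2: 5≤6, i=1, swap(1,2) ⇒ [6, 5, 8, 6, 6, 7, 5, 6, 5, 6, 8, 6, 6]
j=3: 6≤6, i=2, swap(2,3) ⇒ [6, 5, 6, 8, 6, 7, 5, 6, 5, 6, 8, 6, 6]
j=4: 6≤6, i=3, swap(3,4) ⇒ [6, 5, 6, 6, 8, 7, 5, 6, 5, 6, 8, 6, 6]
j=5: 7>6, skip
j=6: 5≤6, i=4, swap(4,6) ⇒ [6, 5, 6, 6, 5, 7, 8, 6, 5, 6, 8, 6, 6]
j=7: 6≤6, i=5, swap(5,7) ⇒ [6, 5, 6, 6, 5, 6, 8, 7, 5, 6, 8, 6, 6]
j=8: 5≤6, i=6, swap(6,8) ⇒ [6, 5, 6, 6, 5, 6, 5, 7, 8, 6, 8, 6, 6]
j=9: 6≤6, i=7, swap(7,9) ⇒ [6, 5, 6, 6, 5, 6, 5, 6, 8, 7, 8, 6, 6]
j=10: 8>6, skip
j=11: 6≤6, i=8, swap(8,11) ⇒ [6, 5, 6, 6, 5, 6, 5, 6, 6, 7, 8, 8, 6]
swap(9,12) ⇒ [6, 5, 6, 6, 5, 6, 5, 6, 6, 6, 8, 8, 7]; return 9
p = 9; k-1 = 0 < 9 ⇒ left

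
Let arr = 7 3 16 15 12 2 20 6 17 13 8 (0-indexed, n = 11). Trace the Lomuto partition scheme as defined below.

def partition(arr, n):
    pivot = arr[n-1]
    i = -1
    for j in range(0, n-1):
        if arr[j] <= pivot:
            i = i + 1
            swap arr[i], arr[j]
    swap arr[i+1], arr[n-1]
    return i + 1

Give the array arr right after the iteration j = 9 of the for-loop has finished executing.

pivot=8, i=-1
j=0: 7≤8, i=0, swap(0,0) ⇒ 7 3 16 15 12 2 20 6 17 13 8
j=1: 3≤8, i=1, swap(1,1) ⇒ 7 3 16 15 12 2 20 6 17 13 8
j=2: 16>8, skip
j=3: 15>8, skip
j=4: 12>8, skip
j=5: 2≤8, i=2, swap(2,5) ⇒ 7 3 2 15 12 16 20 6 17 13 8
j=6: 20>8, skip
j=7: 6≤8, i=3, swap(3,7) ⇒ 7 3 2 6 12 16 20 15 17 13 8
j=8: 17>8, skip
j=9: 13>8, skip
(after j=9) arr = 7 3 2 6 12 16 20 15 17 13 8

7 3 2 6 12 16 20 15 17 13 8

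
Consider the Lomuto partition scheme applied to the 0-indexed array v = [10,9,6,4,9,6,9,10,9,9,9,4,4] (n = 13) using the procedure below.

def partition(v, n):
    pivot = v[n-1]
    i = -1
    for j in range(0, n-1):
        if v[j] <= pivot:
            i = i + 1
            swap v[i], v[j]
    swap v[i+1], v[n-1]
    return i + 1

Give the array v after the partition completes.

pivot = v[12] = 4; i = -1
j=0: v[0]=10 > 4 → no swap
j=1: v[1]=9 > 4 → no swap
j=2: v[2]=6 > 4 → no swap
j=3: v[3]=4 ≤ 4 → i=0, swap v[0],v[3] → [4,9,6,10,9,6,9,10,9,9,9,4,4]
j=4: v[4]=9 > 4 → no swap
j=5: v[5]=6 > 4 → no swap
j=6: v[6]=9 > 4 → no swap
j=7: v[7]=10 > 4 → no swap
j=8: v[8]=9 > 4 → no swap
j=9: v[9]=9 > 4 → no swap
j=10: v[10]=9 > 4 → no swap
j=11: v[11]=4 ≤ 4 → i=1, swap v[1],v[11] → [4,4,6,10,9,6,9,10,9,9,9,9,4]
final swap v[2],v[12] → [4,4,4,10,9,6,9,10,9,9,9,9,6]; return 2

[4,4,4,10,9,6,9,10,9,9,9,9,6]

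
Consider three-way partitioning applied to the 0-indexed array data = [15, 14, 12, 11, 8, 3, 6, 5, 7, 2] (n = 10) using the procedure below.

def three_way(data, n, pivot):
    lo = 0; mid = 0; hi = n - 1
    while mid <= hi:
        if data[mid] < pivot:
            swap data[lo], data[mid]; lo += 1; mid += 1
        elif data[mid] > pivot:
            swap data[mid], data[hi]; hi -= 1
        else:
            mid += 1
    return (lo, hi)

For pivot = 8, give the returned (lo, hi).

(5, 5)

pivot = 8; lo=0, mid=0, hi=9
data[mid]=15>8: swap data[0],data[9]; hi=8 → [2, 14, 12, 11, 8, 3, 6, 5, 7, 15]
data[mid]=2<8: swap data[0],data[0]; lo=1,mid=1 → [2, 14, 12, 11, 8, 3, 6, 5, 7, 15]
data[mid]=14>8: swap data[1],data[8]; hi=7 → [2, 7, 12, 11, 8, 3, 6, 5, 14, 15]
data[mid]=7<8: swap data[1],data[1]; lo=2,mid=2 → [2, 7, 12, 11, 8, 3, 6, 5, 14, 15]
data[mid]=12>8: swap data[2],data[7]; hi=6 → [2, 7, 5, 11, 8, 3, 6, 12, 14, 15]
data[mid]=5<8: swap data[2],data[2]; lo=3,mid=3 → [2, 7, 5, 11, 8, 3, 6, 12, 14, 15]
data[mid]=11>8: swap data[3],data[6]; hi=5 → [2, 7, 5, 6, 8, 3, 11, 12, 14, 15]
data[mid]=6<8: swap data[3],data[3]; lo=4,mid=4 → [2, 7, 5, 6, 8, 3, 11, 12, 14, 15]
data[mid]=8=8: mid=5
data[mid]=3<8: swap data[4],data[5]; lo=5,mid=6 → [2, 7, 5, 6, 3, 8, 11, 12, 14, 15]
end: lo=5, hi=5; data = [2, 7, 5, 6, 3, 8, 11, 12, 14, 15]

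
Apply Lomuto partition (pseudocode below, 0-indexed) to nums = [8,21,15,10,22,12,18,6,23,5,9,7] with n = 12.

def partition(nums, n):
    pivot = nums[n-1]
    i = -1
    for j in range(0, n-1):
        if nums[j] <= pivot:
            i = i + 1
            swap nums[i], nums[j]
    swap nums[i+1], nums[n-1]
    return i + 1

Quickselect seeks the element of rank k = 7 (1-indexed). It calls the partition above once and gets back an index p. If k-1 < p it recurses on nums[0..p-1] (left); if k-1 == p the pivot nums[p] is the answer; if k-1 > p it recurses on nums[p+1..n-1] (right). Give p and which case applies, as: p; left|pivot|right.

pivot = nums[11] = 7; i = -1
j=0: nums[0]=8 > 7 → no swap
j=1: nums[1]=21 > 7 → no swap
j=2: nums[2]=15 > 7 → no swap
j=3: nums[3]=10 > 7 → no swap
j=4: nums[4]=22 > 7 → no swap
j=5: nums[5]=12 > 7 → no swap
j=6: nums[6]=18 > 7 → no swap
j=7: nums[7]=6 ≤ 7 → i=0, swap nums[0],nums[7] → [6,21,15,10,22,12,18,8,23,5,9,7]
j=8: nums[8]=23 > 7 → no swap
j=9: nums[9]=5 ≤ 7 → i=1, swap nums[1],nums[9] → [6,5,15,10,22,12,18,8,23,21,9,7]
j=10: nums[10]=9 > 7 → no swap
final swap nums[2],nums[11] → [6,5,7,10,22,12,18,8,23,21,9,15]; return 2
p = 2; k-1 = 6 > 2 ⇒ right

2; right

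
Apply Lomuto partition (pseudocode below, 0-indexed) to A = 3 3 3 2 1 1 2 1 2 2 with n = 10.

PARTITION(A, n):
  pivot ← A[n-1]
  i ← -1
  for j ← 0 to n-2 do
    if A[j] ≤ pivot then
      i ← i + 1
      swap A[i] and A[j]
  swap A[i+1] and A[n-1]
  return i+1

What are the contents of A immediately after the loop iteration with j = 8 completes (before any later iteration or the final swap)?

pivot = A[9] = 2; i = -1
j=0: A[0]=3 > 2 → no swap
j=1: A[1]=3 > 2 → no swap
j=2: A[2]=3 > 2 → no swap
j=3: A[3]=2 ≤ 2 → i=0, swap A[0],A[3] → 2 3 3 3 1 1 2 1 2 2
j=4: A[4]=1 ≤ 2 → i=1, swap A[1],A[4] → 2 1 3 3 3 1 2 1 2 2
j=5: A[5]=1 ≤ 2 → i=2, swap A[2],A[5] → 2 1 1 3 3 3 2 1 2 2
j=6: A[6]=2 ≤ 2 → i=3, swap A[3],A[6] → 2 1 1 2 3 3 3 1 2 2
j=7: A[7]=1 ≤ 2 → i=4, swap A[4],A[7] → 2 1 1 2 1 3 3 3 2 2
j=8: A[8]=2 ≤ 2 → i=5, swap A[5],A[8] → 2 1 1 2 1 2 3 3 3 2
(after j=8) A = 2 1 1 2 1 2 3 3 3 2

2 1 1 2 1 2 3 3 3 2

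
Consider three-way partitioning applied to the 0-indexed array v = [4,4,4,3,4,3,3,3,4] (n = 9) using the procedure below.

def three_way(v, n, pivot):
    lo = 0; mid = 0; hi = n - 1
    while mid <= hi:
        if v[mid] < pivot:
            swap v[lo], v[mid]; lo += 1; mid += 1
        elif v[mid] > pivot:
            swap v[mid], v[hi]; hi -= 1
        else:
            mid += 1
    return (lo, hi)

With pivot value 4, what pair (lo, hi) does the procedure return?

pivot = 4; lo=0, mid=0, hi=8
v[mid]=4=4: mid=1
v[mid]=4=4: mid=2
v[mid]=4=4: mid=3
v[mid]=3<4: swap v[0],v[3]; lo=1,mid=4 → [3,4,4,4,4,3,3,3,4]
v[mid]=4=4: mid=5
v[mid]=3<4: swap v[1],v[5]; lo=2,mid=6 → [3,3,4,4,4,4,3,3,4]
v[mid]=3<4: swap v[2],v[6]; lo=3,mid=7 → [3,3,3,4,4,4,4,3,4]
v[mid]=3<4: swap v[3],v[7]; lo=4,mid=8 → [3,3,3,3,4,4,4,4,4]
v[mid]=4=4: mid=9
end: lo=4, hi=8; v = [3,3,3,3,4,4,4,4,4]

(4, 8)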